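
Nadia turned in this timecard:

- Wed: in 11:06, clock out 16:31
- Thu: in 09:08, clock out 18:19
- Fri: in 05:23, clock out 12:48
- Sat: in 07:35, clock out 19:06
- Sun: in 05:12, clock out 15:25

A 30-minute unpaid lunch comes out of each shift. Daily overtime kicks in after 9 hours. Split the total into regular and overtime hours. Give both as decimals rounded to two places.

Regular 38.52 hours, overtime 2.73 hours

Wed: 11:06–16:31 = 5 h 25 min; less 30 min break → 4 h 55 min
Thu: 09:08–18:19 = 9 h 11 min; less 30 min break → 8 h 41 min
Fri: 05:23–12:48 = 7 h 25 min; less 30 min break → 6 h 55 min
Sat: 07:35–19:06 = 11 h 31 min; less 30 min break → 11 h 1 min
Sun: 05:12–15:25 = 10 h 13 min; less 30 min break → 9 h 43 min
Wed reg 4 h 55 min / OT 0 h 0 min; Thu reg 8 h 41 min / OT 0 h 0 min; Fri reg 6 h 55 min / OT 0 h 0 min; Sat reg 9 h 0 min / OT 2 h 1 min; Sun reg 9 h 0 min / OT 0 h 43 min.
Totals: regular 38 h 31 min, overtime 2 h 44 min.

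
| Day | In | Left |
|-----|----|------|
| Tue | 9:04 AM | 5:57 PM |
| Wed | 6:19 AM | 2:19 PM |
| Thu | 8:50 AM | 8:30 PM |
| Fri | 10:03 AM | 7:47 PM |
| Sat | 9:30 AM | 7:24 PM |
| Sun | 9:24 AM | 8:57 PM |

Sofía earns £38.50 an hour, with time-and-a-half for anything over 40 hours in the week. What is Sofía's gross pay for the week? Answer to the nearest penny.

Tue: 9:04 AM–5:57 PM = 8 h 53 min
Wed: 6:19 AM–2:19 PM = 8 h 0 min
Thu: 8:50 AM–8:30 PM = 11 h 40 min
Fri: 10:03 AM–7:47 PM = 9 h 44 min
Sat: 9:30 AM–7:24 PM = 9 h 54 min
Sun: 9:24 AM–8:57 PM = 11 h 33 min
Total worked: 59 h 44 min = 3584 min.
Regular 40 h 0 min = 2400 min at £38.50/h; overtime 19 h 44 min = 1184 min at £57.75/h.
Pay = (2400 × £38.50 + 1184 × £57.75) ÷ 60 = £2679.60.

£2679.60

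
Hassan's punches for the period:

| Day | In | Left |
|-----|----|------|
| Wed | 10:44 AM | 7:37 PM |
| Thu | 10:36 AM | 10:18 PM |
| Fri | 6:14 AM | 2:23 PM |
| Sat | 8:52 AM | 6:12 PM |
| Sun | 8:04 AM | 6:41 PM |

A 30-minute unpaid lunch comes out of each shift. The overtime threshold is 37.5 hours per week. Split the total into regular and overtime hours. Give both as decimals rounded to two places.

Regular 37.50 hours, overtime 8.68 hours

Wed: 10:44 AM–7:37 PM = 8 h 53 min; less 30 min break → 8 h 23 min
Thu: 10:36 AM–10:18 PM = 11 h 42 min; less 30 min break → 11 h 12 min
Fri: 6:14 AM–2:23 PM = 8 h 9 min; less 30 min break → 7 h 39 min
Sat: 8:52 AM–6:12 PM = 9 h 20 min; less 30 min break → 8 h 50 min
Sun: 8:04 AM–6:41 PM = 10 h 37 min; less 30 min break → 10 h 7 min
Total worked: 46 h 11 min = 46.18 h.
Threshold 37.5 h → overtime 8 h 41 min, regular 37 h 30 min.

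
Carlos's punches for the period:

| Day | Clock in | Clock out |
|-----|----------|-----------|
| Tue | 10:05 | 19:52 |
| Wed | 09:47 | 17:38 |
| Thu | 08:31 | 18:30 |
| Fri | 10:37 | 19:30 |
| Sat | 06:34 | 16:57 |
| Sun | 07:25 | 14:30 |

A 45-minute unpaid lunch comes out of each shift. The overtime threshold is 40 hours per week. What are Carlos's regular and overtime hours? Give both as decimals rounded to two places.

Regular 40.00 hours, overtime 9.47 hours

Tue: 10:05–19:52 = 9 h 47 min; less 45 min break → 9 h 2 min
Wed: 09:47–17:38 = 7 h 51 min; less 45 min break → 7 h 6 min
Thu: 08:31–18:30 = 9 h 59 min; less 45 min break → 9 h 14 min
Fri: 10:37–19:30 = 8 h 53 min; less 45 min break → 8 h 8 min
Sat: 06:34–16:57 = 10 h 23 min; less 45 min break → 9 h 38 min
Sun: 07:25–14:30 = 7 h 5 min; less 45 min break → 6 h 20 min
Total worked: 49 h 28 min = 49.47 h.
Threshold 40 h → overtime 9 h 28 min, regular 40 h 0 min.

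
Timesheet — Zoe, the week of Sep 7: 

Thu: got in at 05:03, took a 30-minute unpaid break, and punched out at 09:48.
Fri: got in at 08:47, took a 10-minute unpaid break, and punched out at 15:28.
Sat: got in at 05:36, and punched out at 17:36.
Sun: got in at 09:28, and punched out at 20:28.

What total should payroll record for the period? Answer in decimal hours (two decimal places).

Thu: 05:03–09:48 = 4 h 45 min; less 30 min break → 4 h 15 min
Fri: 08:47–15:28 = 6 h 41 min; less 10 min break → 6 h 31 min
Sat: 05:36–17:36 = 12 h 0 min
Sun: 09:28–20:28 = 11 h 0 min
Total: 4 h 15 min + 6 h 31 min + 12 h 0 min + 11 h 0 min = 33 h 46 min.

33.77 hours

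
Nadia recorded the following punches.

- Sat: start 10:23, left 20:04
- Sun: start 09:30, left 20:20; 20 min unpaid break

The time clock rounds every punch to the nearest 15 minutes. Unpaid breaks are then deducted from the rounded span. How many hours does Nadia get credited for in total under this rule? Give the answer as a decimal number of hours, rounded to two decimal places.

Sat: in 10:23→10:30, out 20:04→20:00; 9 h 30 min
Sun: in 09:30→09:30, out 20:20→20:15; 10 h 45 min − 20 min = 10 h 25 min
Total credited: 19 h 55 min.

19.92 hours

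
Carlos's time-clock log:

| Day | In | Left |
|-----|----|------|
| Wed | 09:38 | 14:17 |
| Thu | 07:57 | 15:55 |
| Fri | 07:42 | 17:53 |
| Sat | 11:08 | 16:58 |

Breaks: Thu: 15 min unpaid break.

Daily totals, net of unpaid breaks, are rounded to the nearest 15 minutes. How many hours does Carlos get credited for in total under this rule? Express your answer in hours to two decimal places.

Wed: 09:38–14:17 = 4 h 39 min → rounds to 4 h 45 min
Thu: 07:57–15:55 = 7 h 58 min − 15 min = 7 h 43 min → rounds to 7 h 45 min
Fri: 07:42–17:53 = 10 h 11 min → rounds to 10 h 15 min
Sat: 11:08–16:58 = 5 h 50 min → rounds to 5 h 45 min
Total credited: 28 h 30 min.

28.50 hours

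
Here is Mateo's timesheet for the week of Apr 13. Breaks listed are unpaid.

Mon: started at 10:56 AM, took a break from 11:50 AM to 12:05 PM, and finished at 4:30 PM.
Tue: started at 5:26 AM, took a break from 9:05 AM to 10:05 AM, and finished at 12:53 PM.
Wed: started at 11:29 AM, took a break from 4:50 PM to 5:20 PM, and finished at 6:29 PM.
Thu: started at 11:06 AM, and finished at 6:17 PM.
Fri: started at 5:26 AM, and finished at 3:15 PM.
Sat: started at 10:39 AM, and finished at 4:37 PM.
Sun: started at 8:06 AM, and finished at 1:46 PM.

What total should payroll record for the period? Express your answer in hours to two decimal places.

Mon: 10:56 AM–4:30 PM = 5 h 34 min; less 15 min break → 5 h 19 min
Tue: 5:26 AM–12:53 PM = 7 h 27 min; less 60 min break → 6 h 27 min
Wed: 11:29 AM–6:29 PM = 7 h 0 min; less 30 min break → 6 h 30 min
Thu: 11:06 AM–6:17 PM = 7 h 11 min
Fri: 5:26 AM–3:15 PM = 9 h 49 min
Sat: 10:39 AM–4:37 PM = 5 h 58 min
Sun: 8:06 AM–1:46 PM = 5 h 40 min
Total: 5 h 19 min + 6 h 27 min + 6 h 30 min + 7 h 11 min + 9 h 49 min + 5 h 58 min + 5 h 40 min = 46 h 54 min.

46.90 hours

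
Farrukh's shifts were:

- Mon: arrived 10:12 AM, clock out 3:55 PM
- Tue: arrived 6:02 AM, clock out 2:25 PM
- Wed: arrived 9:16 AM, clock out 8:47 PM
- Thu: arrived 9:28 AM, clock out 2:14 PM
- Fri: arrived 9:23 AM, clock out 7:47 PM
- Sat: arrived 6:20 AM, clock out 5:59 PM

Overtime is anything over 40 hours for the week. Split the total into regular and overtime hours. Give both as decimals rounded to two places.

Mon: 10:12 AM–3:55 PM = 5 h 43 min
Tue: 6:02 AM–2:25 PM = 8 h 23 min
Wed: 9:16 AM–8:47 PM = 11 h 31 min
Thu: 9:28 AM–2:14 PM = 4 h 46 min
Fri: 9:23 AM–7:47 PM = 10 h 24 min
Sat: 6:20 AM–5:59 PM = 11 h 39 min
Total worked: 52 h 26 min = 52.43 h.
Threshold 40 h → overtime 12 h 26 min, regular 40 h 0 min.

Regular 40.00 hours, overtime 12.43 hours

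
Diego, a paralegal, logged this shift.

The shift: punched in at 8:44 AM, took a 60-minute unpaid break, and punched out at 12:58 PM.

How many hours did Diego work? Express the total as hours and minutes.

3 h 14 min

The shift: 8:44 AM–12:58 PM = 4 h 14 min; less 60 min break → 3 h 14 min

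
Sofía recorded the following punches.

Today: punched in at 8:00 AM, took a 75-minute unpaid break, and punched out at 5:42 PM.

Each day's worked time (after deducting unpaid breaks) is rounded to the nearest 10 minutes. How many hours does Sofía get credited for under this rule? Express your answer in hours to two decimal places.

8.50 hours

Today: 8:00 AM–5:42 PM = 9 h 42 min − 75 min = 8 h 27 min → rounds to 8 h 30 min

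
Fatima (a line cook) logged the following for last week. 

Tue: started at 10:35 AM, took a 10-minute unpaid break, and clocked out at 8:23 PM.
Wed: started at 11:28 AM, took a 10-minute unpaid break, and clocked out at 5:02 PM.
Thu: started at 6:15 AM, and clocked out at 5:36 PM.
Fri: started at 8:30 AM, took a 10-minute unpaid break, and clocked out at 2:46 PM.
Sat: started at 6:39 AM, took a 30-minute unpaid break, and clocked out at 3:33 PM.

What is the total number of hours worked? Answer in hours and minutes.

40 h 53 min

Tue: 10:35 AM–8:23 PM = 9 h 48 min; less 10 min break → 9 h 38 min
Wed: 11:28 AM–5:02 PM = 5 h 34 min; less 10 min break → 5 h 24 min
Thu: 6:15 AM–5:36 PM = 11 h 21 min
Fri: 8:30 AM–2:46 PM = 6 h 16 min; less 10 min break → 6 h 6 min
Sat: 6:39 AM–3:33 PM = 8 h 54 min; less 30 min break → 8 h 24 min
Total: 9 h 38 min + 5 h 24 min + 11 h 21 min + 6 h 6 min + 8 h 24 min = 40 h 53 min.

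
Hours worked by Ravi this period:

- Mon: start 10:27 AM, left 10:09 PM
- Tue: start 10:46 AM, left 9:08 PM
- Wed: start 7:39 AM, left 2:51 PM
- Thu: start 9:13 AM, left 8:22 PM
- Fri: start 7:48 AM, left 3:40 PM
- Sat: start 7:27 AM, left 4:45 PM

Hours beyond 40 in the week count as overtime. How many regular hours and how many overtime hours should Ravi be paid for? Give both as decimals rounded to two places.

Regular 40.00 hours, overtime 17.58 hours

Mon: 10:27 AM–10:09 PM = 11 h 42 min
Tue: 10:46 AM–9:08 PM = 10 h 22 min
Wed: 7:39 AM–2:51 PM = 7 h 12 min
Thu: 9:13 AM–8:22 PM = 11 h 9 min
Fri: 7:48 AM–3:40 PM = 7 h 52 min
Sat: 7:27 AM–4:45 PM = 9 h 18 min
Total worked: 57 h 35 min = 57.58 h.
Threshold 40 h → overtime 17 h 35 min, regular 40 h 0 min.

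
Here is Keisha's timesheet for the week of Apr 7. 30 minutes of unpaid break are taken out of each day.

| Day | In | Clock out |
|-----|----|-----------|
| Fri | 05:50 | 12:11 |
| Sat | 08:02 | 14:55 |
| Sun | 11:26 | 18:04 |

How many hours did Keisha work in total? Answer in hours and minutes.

Fri: 05:50–12:11 = 6 h 21 min; less 30 min break → 5 h 51 min
Sat: 08:02–14:55 = 6 h 53 min; less 30 min break → 6 h 23 min
Sun: 11:26–18:04 = 6 h 38 min; less 30 min break → 6 h 8 min
Total: 5 h 51 min + 6 h 23 min + 6 h 8 min = 18 h 22 min.

18 h 22 min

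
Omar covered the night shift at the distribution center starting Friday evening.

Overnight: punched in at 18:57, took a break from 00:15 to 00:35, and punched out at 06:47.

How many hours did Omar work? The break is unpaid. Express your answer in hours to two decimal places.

11.50 hours

Overnight: 18:57 → midnight = 5 h 3 min; midnight → 06:47 = 6 h 47 min; span 11 h 50 min; less 20 min break → 11 h 30 min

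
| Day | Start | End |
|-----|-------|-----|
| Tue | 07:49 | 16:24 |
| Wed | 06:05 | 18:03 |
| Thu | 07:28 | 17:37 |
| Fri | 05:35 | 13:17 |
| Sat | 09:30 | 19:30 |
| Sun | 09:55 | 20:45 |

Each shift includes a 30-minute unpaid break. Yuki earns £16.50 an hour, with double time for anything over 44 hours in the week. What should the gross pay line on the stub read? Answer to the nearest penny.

£1129.70

Tue: 07:49–16:24 = 8 h 35 min; less 30 min break → 8 h 5 min
Wed: 06:05–18:03 = 11 h 58 min; less 30 min break → 11 h 28 min
Thu: 07:28–17:37 = 10 h 9 min; less 30 min break → 9 h 39 min
Fri: 05:35–13:17 = 7 h 42 min; less 30 min break → 7 h 12 min
Sat: 09:30–19:30 = 10 h 0 min; less 30 min break → 9 h 30 min
Sun: 09:55–20:45 = 10 h 50 min; less 30 min break → 10 h 20 min
Total worked: 56 h 14 min = 3374 min.
Regular 44 h 0 min = 2640 min at £16.50/h; overtime 12 h 14 min = 734 min at £33.00/h.
Pay = (2640 × £16.50 + 734 × £33.00) ÷ 60 = £1129.70.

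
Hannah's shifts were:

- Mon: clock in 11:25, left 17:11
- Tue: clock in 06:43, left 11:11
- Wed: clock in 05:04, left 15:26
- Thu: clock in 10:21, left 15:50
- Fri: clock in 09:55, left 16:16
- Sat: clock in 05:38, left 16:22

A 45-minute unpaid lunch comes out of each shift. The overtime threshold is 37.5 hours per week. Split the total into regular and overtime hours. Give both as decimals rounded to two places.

Regular 37.50 hours, overtime 1.17 hours

Mon: 11:25–17:11 = 5 h 46 min; less 45 min break → 5 h 1 min
Tue: 06:43–11:11 = 4 h 28 min; less 45 min break → 3 h 43 min
Wed: 05:04–15:26 = 10 h 22 min; less 45 min break → 9 h 37 min
Thu: 10:21–15:50 = 5 h 29 min; less 45 min break → 4 h 44 min
Fri: 09:55–16:16 = 6 h 21 min; less 45 min break → 5 h 36 min
Sat: 05:38–16:22 = 10 h 44 min; less 45 min break → 9 h 59 min
Total worked: 38 h 40 min = 38.67 h.
Threshold 37.5 h → overtime 1 h 10 min, regular 37 h 30 min.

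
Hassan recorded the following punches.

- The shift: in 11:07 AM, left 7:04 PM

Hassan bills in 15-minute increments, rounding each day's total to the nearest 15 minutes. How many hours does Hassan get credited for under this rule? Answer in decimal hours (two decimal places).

8.00 hours

The shift: 11:07 AM–7:04 PM = 7 h 57 min → rounds to 8 h 0 min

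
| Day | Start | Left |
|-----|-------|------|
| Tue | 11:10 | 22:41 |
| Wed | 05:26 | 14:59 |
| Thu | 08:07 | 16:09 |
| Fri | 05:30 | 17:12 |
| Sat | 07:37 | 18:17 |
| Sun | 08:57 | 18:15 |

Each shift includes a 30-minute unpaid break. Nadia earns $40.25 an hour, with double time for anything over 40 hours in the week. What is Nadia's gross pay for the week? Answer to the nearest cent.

Tue: 11:10–22:41 = 11 h 31 min; less 30 min break → 11 h 1 min
Wed: 05:26–14:59 = 9 h 33 min; less 30 min break → 9 h 3 min
Thu: 08:07–16:09 = 8 h 2 min; less 30 min break → 7 h 32 min
Fri: 05:30–17:12 = 11 h 42 min; less 30 min break → 11 h 12 min
Sat: 07:37–18:17 = 10 h 40 min; less 30 min break → 10 h 10 min
Sun: 08:57–18:15 = 9 h 18 min; less 30 min break → 8 h 48 min
Total worked: 57 h 46 min = 3466 min.
Regular 40 h 0 min = 2400 min at $40.25/h; overtime 17 h 46 min = 1066 min at $80.50/h.
Pay = (2400 × $40.25 + 1066 × $80.50) ÷ 60 = $3040.22.

$3040.22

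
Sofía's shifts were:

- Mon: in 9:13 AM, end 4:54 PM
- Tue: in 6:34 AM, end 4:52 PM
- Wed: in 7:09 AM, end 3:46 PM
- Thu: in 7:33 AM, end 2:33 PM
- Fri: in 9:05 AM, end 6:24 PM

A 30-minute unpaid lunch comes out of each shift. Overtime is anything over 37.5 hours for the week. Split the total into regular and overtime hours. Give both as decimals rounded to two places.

Regular 37.50 hours, overtime 2.92 hours

Mon: 9:13 AM–4:54 PM = 7 h 41 min; less 30 min break → 7 h 11 min
Tue: 6:34 AM–4:52 PM = 10 h 18 min; less 30 min break → 9 h 48 min
Wed: 7:09 AM–3:46 PM = 8 h 37 min; less 30 min break → 8 h 7 min
Thu: 7:33 AM–2:33 PM = 7 h 0 min; less 30 min break → 6 h 30 min
Fri: 9:05 AM–6:24 PM = 9 h 19 min; less 30 min break → 8 h 49 min
Total worked: 40 h 25 min = 40.42 h.
Threshold 37.5 h → overtime 2 h 55 min, regular 37 h 30 min.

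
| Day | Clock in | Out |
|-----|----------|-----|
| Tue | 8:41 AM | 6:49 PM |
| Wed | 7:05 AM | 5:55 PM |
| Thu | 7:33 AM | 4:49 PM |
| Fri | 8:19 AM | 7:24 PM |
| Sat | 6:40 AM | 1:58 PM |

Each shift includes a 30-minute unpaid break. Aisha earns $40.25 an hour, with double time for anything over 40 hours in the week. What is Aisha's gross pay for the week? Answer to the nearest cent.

Tue: 8:41 AM–6:49 PM = 10 h 8 min; less 30 min break → 9 h 38 min
Wed: 7:05 AM–5:55 PM = 10 h 50 min; less 30 min break → 10 h 20 min
Thu: 7:33 AM–4:49 PM = 9 h 16 min; less 30 min break → 8 h 46 min
Fri: 8:19 AM–7:24 PM = 11 h 5 min; less 30 min break → 10 h 35 min
Sat: 6:40 AM–1:58 PM = 7 h 18 min; less 30 min break → 6 h 48 min
Total worked: 46 h 7 min = 2767 min.
Regular 40 h 0 min = 2400 min at $40.25/h; overtime 6 h 7 min = 367 min at $80.50/h.
Pay = (2400 × $40.25 + 367 × $80.50) ÷ 60 = $2102.39.

$2102.39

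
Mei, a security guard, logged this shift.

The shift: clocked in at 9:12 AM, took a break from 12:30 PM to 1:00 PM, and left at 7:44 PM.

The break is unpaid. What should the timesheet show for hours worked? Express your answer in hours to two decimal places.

The shift: 9:12 AM–7:44 PM = 10 h 32 min; less 30 min break → 10 h 2 min

10.03 hours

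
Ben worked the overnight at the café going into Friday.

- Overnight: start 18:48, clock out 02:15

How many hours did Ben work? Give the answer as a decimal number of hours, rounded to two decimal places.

Overnight: 18:48 → midnight = 5 h 12 min; midnight → 02:15 = 2 h 15 min; span 7 h 27 min

7.45 hours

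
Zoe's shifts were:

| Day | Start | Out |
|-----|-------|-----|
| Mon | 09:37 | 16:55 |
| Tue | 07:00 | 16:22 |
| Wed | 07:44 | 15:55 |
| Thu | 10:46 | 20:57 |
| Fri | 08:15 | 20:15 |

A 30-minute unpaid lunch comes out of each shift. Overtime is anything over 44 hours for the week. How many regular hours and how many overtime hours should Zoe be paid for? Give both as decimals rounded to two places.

Mon: 09:37–16:55 = 7 h 18 min; less 30 min break → 6 h 48 min
Tue: 07:00–16:22 = 9 h 22 min; less 30 min break → 8 h 52 min
Wed: 07:44–15:55 = 8 h 11 min; less 30 min break → 7 h 41 min
Thu: 10:46–20:57 = 10 h 11 min; less 30 min break → 9 h 41 min
Fri: 08:15–20:15 = 12 h 0 min; less 30 min break → 11 h 30 min
Total worked: 44 h 32 min = 44.53 h.
Threshold 44 h → overtime 0 h 32 min, regular 44 h 0 min.

Regular 44.00 hours, overtime 0.53 hours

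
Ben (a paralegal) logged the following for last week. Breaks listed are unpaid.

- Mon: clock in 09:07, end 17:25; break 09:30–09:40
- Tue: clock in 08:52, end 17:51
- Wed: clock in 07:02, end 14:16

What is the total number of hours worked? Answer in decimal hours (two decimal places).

Mon: 09:07–17:25 = 8 h 18 min; less 10 min break → 8 h 8 min
Tue: 08:52–17:51 = 8 h 59 min
Wed: 07:02–14:16 = 7 h 14 min
Total: 8 h 8 min + 8 h 59 min + 7 h 14 min = 24 h 21 min.

24.35 hours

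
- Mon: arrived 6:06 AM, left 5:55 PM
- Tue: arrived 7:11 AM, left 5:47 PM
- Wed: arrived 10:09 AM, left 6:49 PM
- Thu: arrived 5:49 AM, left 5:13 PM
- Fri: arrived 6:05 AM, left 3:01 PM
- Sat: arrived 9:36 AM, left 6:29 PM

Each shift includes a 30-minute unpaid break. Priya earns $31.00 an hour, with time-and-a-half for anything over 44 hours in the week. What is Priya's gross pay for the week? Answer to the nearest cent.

$1982.45

Mon: 6:06 AM–5:55 PM = 11 h 49 min; less 30 min break → 11 h 19 min
Tue: 7:11 AM–5:47 PM = 10 h 36 min; less 30 min break → 10 h 6 min
Wed: 10:09 AM–6:49 PM = 8 h 40 min; less 30 min break → 8 h 10 min
Thu: 5:49 AM–5:13 PM = 11 h 24 min; less 30 min break → 10 h 54 min
Fri: 6:05 AM–3:01 PM = 8 h 56 min; less 30 min break → 8 h 26 min
Sat: 9:36 AM–6:29 PM = 8 h 53 min; less 30 min break → 8 h 23 min
Total worked: 57 h 18 min = 3438 min.
Regular 44 h 0 min = 2640 min at $31.00/h; overtime 13 h 18 min = 798 min at $46.50/h.
Pay = (2640 × $31.00 + 798 × $46.50) ÷ 60 = $1982.45.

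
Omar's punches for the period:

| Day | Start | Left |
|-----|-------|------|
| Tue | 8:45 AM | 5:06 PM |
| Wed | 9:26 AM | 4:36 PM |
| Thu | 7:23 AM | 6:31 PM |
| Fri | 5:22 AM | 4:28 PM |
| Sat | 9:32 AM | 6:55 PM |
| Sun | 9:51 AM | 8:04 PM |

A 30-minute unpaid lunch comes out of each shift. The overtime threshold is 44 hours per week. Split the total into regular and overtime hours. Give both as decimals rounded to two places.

Regular 44.00 hours, overtime 10.35 hours

Tue: 8:45 AM–5:06 PM = 8 h 21 min; less 30 min break → 7 h 51 min
Wed: 9:26 AM–4:36 PM = 7 h 10 min; less 30 min break → 6 h 40 min
Thu: 7:23 AM–6:31 PM = 11 h 8 min; less 30 min break → 10 h 38 min
Fri: 5:22 AM–4:28 PM = 11 h 6 min; less 30 min break → 10 h 36 min
Sat: 9:32 AM–6:55 PM = 9 h 23 min; less 30 min break → 8 h 53 min
Sun: 9:51 AM–8:04 PM = 10 h 13 min; less 30 min break → 9 h 43 min
Total worked: 54 h 21 min = 54.35 h.
Threshold 44 h → overtime 10 h 21 min, regular 44 h 0 min.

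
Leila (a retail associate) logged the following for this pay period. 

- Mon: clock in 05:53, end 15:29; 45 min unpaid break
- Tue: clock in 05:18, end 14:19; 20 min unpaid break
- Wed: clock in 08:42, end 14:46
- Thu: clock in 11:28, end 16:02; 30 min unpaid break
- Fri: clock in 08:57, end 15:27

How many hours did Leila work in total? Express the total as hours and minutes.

Mon: 05:53–15:29 = 9 h 36 min; less 45 min break → 8 h 51 min
Tue: 05:18–14:19 = 9 h 1 min; less 20 min break → 8 h 41 min
Wed: 08:42–14:46 = 6 h 4 min
Thu: 11:28–16:02 = 4 h 34 min; less 30 min break → 4 h 4 min
Fri: 08:57–15:27 = 6 h 30 min
Total: 8 h 51 min + 8 h 41 min + 6 h 4 min + 4 h 4 min + 6 h 30 min = 34 h 10 min.

34 h 10 min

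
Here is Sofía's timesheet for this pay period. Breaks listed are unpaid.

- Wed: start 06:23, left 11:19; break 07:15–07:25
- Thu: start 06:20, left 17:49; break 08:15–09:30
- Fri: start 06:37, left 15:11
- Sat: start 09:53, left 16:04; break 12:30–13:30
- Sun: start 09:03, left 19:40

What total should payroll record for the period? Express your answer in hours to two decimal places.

39.37 hours

Wed: 06:23–11:19 = 4 h 56 min; less 10 min break → 4 h 46 min
Thu: 06:20–17:49 = 11 h 29 min; less 75 min break → 10 h 14 min
Fri: 06:37–15:11 = 8 h 34 min
Sat: 09:53–16:04 = 6 h 11 min; less 60 min break → 5 h 11 min
Sun: 09:03–19:40 = 10 h 37 min
Total: 4 h 46 min + 10 h 14 min + 8 h 34 min + 5 h 11 min + 10 h 37 min = 39 h 22 min.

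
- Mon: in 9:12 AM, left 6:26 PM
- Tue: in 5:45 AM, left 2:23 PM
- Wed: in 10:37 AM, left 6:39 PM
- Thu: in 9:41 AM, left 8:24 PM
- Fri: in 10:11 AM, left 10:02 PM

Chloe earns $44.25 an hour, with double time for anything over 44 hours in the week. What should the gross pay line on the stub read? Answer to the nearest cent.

Mon: 9:12 AM–6:26 PM = 9 h 14 min
Tue: 5:45 AM–2:23 PM = 8 h 38 min
Wed: 10:37 AM–6:39 PM = 8 h 2 min
Thu: 9:41 AM–8:24 PM = 10 h 43 min
Fri: 10:11 AM–10:02 PM = 11 h 51 min
Total worked: 48 h 28 min = 2908 min.
Regular 44 h 0 min = 2640 min at $44.25/h; overtime 4 h 28 min = 268 min at $88.50/h.
Pay = (2640 × $44.25 + 268 × $88.50) ÷ 60 = $2342.30.

$2342.30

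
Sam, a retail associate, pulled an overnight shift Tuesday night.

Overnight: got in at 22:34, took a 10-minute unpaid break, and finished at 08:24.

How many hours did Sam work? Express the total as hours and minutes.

Overnight: 22:34 → midnight = 1 h 26 min; midnight → 08:24 = 8 h 24 min; span 9 h 50 min; less 10 min break → 9 h 40 min

9 h 40 min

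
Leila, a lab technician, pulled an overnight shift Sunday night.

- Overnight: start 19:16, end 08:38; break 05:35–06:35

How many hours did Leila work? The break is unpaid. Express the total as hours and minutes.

12 h 22 min

Overnight: 19:16 → midnight = 4 h 44 min; midnight → 08:38 = 8 h 38 min; span 13 h 22 min; less 60 min break → 12 h 22 min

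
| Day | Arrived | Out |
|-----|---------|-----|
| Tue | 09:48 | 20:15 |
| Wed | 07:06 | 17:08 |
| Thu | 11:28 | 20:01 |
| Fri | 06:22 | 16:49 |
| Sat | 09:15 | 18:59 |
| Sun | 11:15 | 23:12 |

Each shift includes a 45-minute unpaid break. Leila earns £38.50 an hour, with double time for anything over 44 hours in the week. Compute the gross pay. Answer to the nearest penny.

£2669.33

Tue: 09:48–20:15 = 10 h 27 min; less 45 min break → 9 h 42 min
Wed: 07:06–17:08 = 10 h 2 min; less 45 min break → 9 h 17 min
Thu: 11:28–20:01 = 8 h 33 min; less 45 min break → 7 h 48 min
Fri: 06:22–16:49 = 10 h 27 min; less 45 min break → 9 h 42 min
Sat: 09:15–18:59 = 9 h 44 min; less 45 min break → 8 h 59 min
Sun: 11:15–23:12 = 11 h 57 min; less 45 min break → 11 h 12 min
Total worked: 56 h 40 min = 3400 min.
Regular 44 h 0 min = 2640 min at £38.50/h; overtime 12 h 40 min = 760 min at £77.00/h.
Pay = (2640 × £38.50 + 760 × £77.00) ÷ 60 = £2669.33.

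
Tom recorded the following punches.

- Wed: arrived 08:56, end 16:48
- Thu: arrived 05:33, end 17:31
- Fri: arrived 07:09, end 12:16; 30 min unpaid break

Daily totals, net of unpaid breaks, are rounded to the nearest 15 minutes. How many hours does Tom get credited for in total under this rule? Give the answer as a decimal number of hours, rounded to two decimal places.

24.25 hours

Wed: 08:56–16:48 = 7 h 52 min → rounds to 7 h 45 min
Thu: 05:33–17:31 = 11 h 58 min → rounds to 12 h 0 min
Fri: 07:09–12:16 = 5 h 7 min − 30 min = 4 h 37 min → rounds to 4 h 30 min
Total credited: 24 h 15 min.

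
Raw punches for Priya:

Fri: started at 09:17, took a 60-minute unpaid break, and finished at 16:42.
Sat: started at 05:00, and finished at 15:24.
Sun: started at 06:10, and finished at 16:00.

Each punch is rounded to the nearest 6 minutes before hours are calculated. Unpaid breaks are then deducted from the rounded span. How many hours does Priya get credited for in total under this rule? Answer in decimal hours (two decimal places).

Fri: in 09:17→09:18, out 16:42→16:42; 7 h 24 min − 60 min = 6 h 24 min
Sat: in 05:00→05:00, out 15:24→15:24; 10 h 24 min
Sun: in 06:10→06:12, out 16:00→16:00; 9 h 48 min
Total credited: 26 h 36 min.

26.60 hours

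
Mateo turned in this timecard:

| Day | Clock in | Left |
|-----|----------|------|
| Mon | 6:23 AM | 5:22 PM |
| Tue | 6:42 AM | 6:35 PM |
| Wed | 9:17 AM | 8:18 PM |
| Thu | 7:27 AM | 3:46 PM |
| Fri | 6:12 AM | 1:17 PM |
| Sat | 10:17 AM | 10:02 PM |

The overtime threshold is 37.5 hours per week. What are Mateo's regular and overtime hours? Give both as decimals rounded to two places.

Regular 37.50 hours, overtime 23.53 hours

Mon: 6:23 AM–5:22 PM = 10 h 59 min
Tue: 6:42 AM–6:35 PM = 11 h 53 min
Wed: 9:17 AM–8:18 PM = 11 h 1 min
Thu: 7:27 AM–3:46 PM = 8 h 19 min
Fri: 6:12 AM–1:17 PM = 7 h 5 min
Sat: 10:17 AM–10:02 PM = 11 h 45 min
Total worked: 61 h 2 min = 61.03 h.
Threshold 37.5 h → overtime 23 h 32 min, regular 37 h 30 min.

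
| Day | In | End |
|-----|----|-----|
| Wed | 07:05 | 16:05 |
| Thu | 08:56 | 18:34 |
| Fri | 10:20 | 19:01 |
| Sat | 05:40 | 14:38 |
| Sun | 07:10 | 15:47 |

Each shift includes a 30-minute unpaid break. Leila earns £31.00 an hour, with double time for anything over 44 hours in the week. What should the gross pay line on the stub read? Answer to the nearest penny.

Wed: 07:05–16:05 = 9 h 0 min; less 30 min break → 8 h 30 min
Thu: 08:56–18:34 = 9 h 38 min; less 30 min break → 9 h 8 min
Fri: 10:20–19:01 = 8 h 41 min; less 30 min break → 8 h 11 min
Sat: 05:40–14:38 = 8 h 58 min; less 30 min break → 8 h 28 min
Sun: 07:10–15:47 = 8 h 37 min; less 30 min break → 8 h 7 min
Total worked: 42 h 24 min = 2544 min.
Regular 42 h 24 min = 2544 min at £31.00/h; overtime 0 h 0 min = 0 min at £62.00/h.
Pay = (2544 × £31.00 + 0 × £62.00) ÷ 60 = £1314.40.

£1314.40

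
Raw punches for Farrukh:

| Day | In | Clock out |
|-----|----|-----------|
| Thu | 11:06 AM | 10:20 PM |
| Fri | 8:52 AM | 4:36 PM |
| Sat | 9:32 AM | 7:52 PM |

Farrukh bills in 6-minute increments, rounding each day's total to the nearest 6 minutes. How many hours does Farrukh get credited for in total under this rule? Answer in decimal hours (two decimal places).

Thu: 11:06 AM–10:20 PM = 11 h 14 min → rounds to 11 h 12 min
Fri: 8:52 AM–4:36 PM = 7 h 44 min → rounds to 7 h 42 min
Sat: 9:32 AM–7:52 PM = 10 h 20 min → rounds to 10 h 18 min
Total credited: 29 h 12 min.

29.20 hours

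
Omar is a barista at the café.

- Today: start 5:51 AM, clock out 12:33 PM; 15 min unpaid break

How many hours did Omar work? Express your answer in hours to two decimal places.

6.45 hours

Today: 5:51 AM–12:33 PM = 6 h 42 min; less 15 min break → 6 h 27 min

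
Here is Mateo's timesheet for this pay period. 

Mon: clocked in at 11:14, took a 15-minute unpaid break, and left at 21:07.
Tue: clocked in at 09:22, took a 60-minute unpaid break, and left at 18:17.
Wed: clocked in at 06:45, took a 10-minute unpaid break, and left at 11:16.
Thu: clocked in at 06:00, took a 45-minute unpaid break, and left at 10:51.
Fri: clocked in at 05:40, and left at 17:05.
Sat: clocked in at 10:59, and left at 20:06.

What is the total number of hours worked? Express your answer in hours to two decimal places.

Mon: 11:14–21:07 = 9 h 53 min; less 15 min break → 9 h 38 min
Tue: 09:22–18:17 = 8 h 55 min; less 60 min break → 7 h 55 min
Wed: 06:45–11:16 = 4 h 31 min; less 10 min break → 4 h 21 min
Thu: 06:00–10:51 = 4 h 51 min; less 45 min break → 4 h 6 min
Fri: 05:40–17:05 = 11 h 25 min
Sat: 10:59–20:06 = 9 h 7 min
Total: 9 h 38 min + 7 h 55 min + 4 h 21 min + 4 h 6 min + 11 h 25 min + 9 h 7 min = 46 h 32 min.

46.53 hours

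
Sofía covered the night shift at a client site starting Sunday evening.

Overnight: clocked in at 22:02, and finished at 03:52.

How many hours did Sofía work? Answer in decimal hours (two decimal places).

Overnight: 22:02 → midnight = 1 h 58 min; midnight → 03:52 = 3 h 52 min; span 5 h 50 min

5.83 hours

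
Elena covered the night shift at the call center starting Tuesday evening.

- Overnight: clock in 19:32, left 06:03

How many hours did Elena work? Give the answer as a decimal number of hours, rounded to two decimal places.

10.52 hours

Overnight: 19:32 → midnight = 4 h 28 min; midnight → 06:03 = 6 h 3 min; span 10 h 31 min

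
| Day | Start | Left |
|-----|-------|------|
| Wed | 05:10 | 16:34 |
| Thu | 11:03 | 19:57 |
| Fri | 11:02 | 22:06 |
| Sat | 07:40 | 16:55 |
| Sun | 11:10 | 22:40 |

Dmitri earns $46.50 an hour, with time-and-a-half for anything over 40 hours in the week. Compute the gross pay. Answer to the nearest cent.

$2705.14

Wed: 05:10–16:34 = 11 h 24 min
Thu: 11:03–19:57 = 8 h 54 min
Fri: 11:02–22:06 = 11 h 4 min
Sat: 07:40–16:55 = 9 h 15 min
Sun: 11:10–22:40 = 11 h 30 min
Total worked: 52 h 7 min = 3127 min.
Regular 40 h 0 min = 2400 min at $46.50/h; overtime 12 h 7 min = 727 min at $69.75/h.
Pay = (2400 × $46.50 + 727 × $69.75) ÷ 60 = $2705.14.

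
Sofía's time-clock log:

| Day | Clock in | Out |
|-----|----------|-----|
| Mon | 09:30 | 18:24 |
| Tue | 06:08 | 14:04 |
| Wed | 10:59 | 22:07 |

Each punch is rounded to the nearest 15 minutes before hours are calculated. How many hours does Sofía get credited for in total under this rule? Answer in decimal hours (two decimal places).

27.75 hours

Mon: in 09:30→09:30, out 18:24→18:30; 9 h 0 min
Tue: in 06:08→06:15, out 14:04→14:00; 7 h 45 min
Wed: in 10:59→11:00, out 22:07→22:00; 11 h 0 min
Total credited: 27 h 45 min.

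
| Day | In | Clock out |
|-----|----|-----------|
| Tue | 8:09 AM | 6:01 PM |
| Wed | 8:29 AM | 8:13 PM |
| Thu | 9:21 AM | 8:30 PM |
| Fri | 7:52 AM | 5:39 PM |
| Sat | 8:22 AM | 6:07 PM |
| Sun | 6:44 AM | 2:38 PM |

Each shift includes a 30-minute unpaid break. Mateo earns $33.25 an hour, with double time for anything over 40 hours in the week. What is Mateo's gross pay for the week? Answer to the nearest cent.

$2472.69

Tue: 8:09 AM–6:01 PM = 9 h 52 min; less 30 min break → 9 h 22 min
Wed: 8:29 AM–8:13 PM = 11 h 44 min; less 30 min break → 11 h 14 min
Thu: 9:21 AM–8:30 PM = 11 h 9 min; less 30 min break → 10 h 39 min
Fri: 7:52 AM–5:39 PM = 9 h 47 min; less 30 min break → 9 h 17 min
Sat: 8:22 AM–6:07 PM = 9 h 45 min; less 30 min break → 9 h 15 min
Sun: 6:44 AM–2:38 PM = 7 h 54 min; less 30 min break → 7 h 24 min
Total worked: 57 h 11 min = 3431 min.
Regular 40 h 0 min = 2400 min at $33.25/h; overtime 17 h 11 min = 1031 min at $66.50/h.
Pay = (2400 × $33.25 + 1031 × $66.50) ÷ 60 = $2472.69.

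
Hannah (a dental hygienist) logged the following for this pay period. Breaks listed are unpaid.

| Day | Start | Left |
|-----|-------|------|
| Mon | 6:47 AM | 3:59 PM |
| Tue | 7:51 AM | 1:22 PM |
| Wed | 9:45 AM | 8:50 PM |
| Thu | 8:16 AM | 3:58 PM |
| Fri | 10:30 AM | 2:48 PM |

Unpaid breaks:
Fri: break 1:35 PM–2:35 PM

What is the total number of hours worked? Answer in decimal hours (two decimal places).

36.80 hours

Mon: 6:47 AM–3:59 PM = 9 h 12 min
Tue: 7:51 AM–1:22 PM = 5 h 31 min
Wed: 9:45 AM–8:50 PM = 11 h 5 min
Thu: 8:16 AM–3:58 PM = 7 h 42 min
Fri: 10:30 AM–2:48 PM = 4 h 18 min; less 60 min break → 3 h 18 min
Total: 9 h 12 min + 5 h 31 min + 11 h 5 min + 7 h 42 min + 3 h 18 min = 36 h 48 min.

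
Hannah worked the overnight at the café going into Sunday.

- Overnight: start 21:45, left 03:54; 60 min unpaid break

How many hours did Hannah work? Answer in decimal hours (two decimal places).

5.15 hours

Overnight: 21:45 → midnight = 2 h 15 min; midnight → 03:54 = 3 h 54 min; span 6 h 9 min; less 60 min break → 5 h 9 min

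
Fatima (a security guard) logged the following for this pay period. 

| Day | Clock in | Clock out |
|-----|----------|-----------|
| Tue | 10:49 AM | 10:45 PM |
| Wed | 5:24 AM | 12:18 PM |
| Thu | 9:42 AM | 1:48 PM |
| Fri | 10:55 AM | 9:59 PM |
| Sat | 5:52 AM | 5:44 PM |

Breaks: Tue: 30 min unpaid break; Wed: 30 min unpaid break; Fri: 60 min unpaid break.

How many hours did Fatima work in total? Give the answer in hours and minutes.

Tue: 10:49 AM–10:45 PM = 11 h 56 min; less 30 min break → 11 h 26 min
Wed: 5:24 AM–12:18 PM = 6 h 54 min; less 30 min break → 6 h 24 min
Thu: 9:42 AM–1:48 PM = 4 h 6 min
Fri: 10:55 AM–9:59 PM = 11 h 4 min; less 60 min break → 10 h 4 min
Sat: 5:52 AM–5:44 PM = 11 h 52 min
Total: 11 h 26 min + 6 h 24 min + 4 h 6 min + 10 h 4 min + 11 h 52 min = 43 h 52 min.

43 h 52 min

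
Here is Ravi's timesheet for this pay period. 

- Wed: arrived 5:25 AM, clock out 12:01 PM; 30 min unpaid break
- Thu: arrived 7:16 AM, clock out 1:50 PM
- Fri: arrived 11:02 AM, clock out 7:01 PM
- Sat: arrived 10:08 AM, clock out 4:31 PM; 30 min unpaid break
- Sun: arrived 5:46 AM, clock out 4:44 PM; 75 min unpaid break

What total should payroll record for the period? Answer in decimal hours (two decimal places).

Wed: 5:25 AM–12:01 PM = 6 h 36 min; less 30 min break → 6 h 6 min
Thu: 7:16 AM–1:50 PM = 6 h 34 min
Fri: 11:02 AM–7:01 PM = 7 h 59 min
Sat: 10:08 AM–4:31 PM = 6 h 23 min; less 30 min break → 5 h 53 min
Sun: 5:46 AM–4:44 PM = 10 h 58 min; less 75 min break → 9 h 43 min
Total: 6 h 6 min + 6 h 34 min + 7 h 59 min + 5 h 53 min + 9 h 43 min = 36 h 15 min.

36.25 hours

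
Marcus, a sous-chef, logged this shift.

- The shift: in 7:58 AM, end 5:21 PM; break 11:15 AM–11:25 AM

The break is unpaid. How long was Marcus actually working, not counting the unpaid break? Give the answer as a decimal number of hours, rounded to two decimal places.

9.22 hours

The shift: 7:58 AM–5:21 PM = 9 h 23 min; less 10 min break → 9 h 13 min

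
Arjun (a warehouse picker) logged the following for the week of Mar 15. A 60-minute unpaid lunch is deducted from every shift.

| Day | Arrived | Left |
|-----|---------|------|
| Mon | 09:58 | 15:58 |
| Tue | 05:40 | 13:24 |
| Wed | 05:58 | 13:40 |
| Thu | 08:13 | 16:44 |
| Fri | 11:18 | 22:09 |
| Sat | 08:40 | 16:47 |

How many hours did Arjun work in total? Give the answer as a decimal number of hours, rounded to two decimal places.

Mon: 09:58–15:58 = 6 h 0 min; less 60 min break → 5 h 0 min
Tue: 05:40–13:24 = 7 h 44 min; less 60 min break → 6 h 44 min
Wed: 05:58–13:40 = 7 h 42 min; less 60 min break → 6 h 42 min
Thu: 08:13–16:44 = 8 h 31 min; less 60 min break → 7 h 31 min
Fri: 11:18–22:09 = 10 h 51 min; less 60 min break → 9 h 51 min
Sat: 08:40–16:47 = 8 h 7 min; less 60 min break → 7 h 7 min
Total: 5 h 0 min + 6 h 44 min + 6 h 42 min + 7 h 31 min + 9 h 51 min + 7 h 7 min = 42 h 55 min.

42.92 hours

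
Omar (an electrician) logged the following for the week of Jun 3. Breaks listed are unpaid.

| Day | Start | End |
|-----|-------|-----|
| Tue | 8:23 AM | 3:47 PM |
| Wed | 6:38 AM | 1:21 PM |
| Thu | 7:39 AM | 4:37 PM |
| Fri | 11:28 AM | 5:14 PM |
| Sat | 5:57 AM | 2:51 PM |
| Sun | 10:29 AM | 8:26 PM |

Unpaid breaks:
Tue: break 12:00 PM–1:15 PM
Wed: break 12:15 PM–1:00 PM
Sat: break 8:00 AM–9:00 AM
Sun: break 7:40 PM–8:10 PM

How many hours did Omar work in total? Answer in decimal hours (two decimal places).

44.20 hours

Tue: 8:23 AM–3:47 PM = 7 h 24 min; less 75 min break → 6 h 9 min
Wed: 6:38 AM–1:21 PM = 6 h 43 min; less 45 min break → 5 h 58 min
Thu: 7:39 AM–4:37 PM = 8 h 58 min
Fri: 11:28 AM–5:14 PM = 5 h 46 min
Sat: 5:57 AM–2:51 PM = 8 h 54 min; less 60 min break → 7 h 54 min
Sun: 10:29 AM–8:26 PM = 9 h 57 min; less 30 min break → 9 h 27 min
Total: 6 h 9 min + 5 h 58 min + 8 h 58 min + 5 h 46 min + 7 h 54 min + 9 h 27 min = 44 h 12 min.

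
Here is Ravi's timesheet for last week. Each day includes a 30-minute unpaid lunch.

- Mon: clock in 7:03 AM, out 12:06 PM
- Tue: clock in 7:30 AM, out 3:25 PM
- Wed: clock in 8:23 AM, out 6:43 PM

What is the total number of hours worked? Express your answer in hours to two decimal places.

Mon: 7:03 AM–12:06 PM = 5 h 3 min; less 30 min break → 4 h 33 min
Tue: 7:30 AM–3:25 PM = 7 h 55 min; less 30 min break → 7 h 25 min
Wed: 8:23 AM–6:43 PM = 10 h 20 min; less 30 min break → 9 h 50 min
Total: 4 h 33 min + 7 h 25 min + 9 h 50 min = 21 h 48 min.

21.80 hours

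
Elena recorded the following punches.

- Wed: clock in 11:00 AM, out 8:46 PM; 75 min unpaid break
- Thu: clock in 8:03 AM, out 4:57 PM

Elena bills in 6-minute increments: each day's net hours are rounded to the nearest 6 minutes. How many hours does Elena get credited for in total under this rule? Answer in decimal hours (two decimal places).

Wed: 11:00 AM–8:46 PM = 9 h 46 min − 75 min = 8 h 31 min → rounds to 8 h 30 min
Thu: 8:03 AM–4:57 PM = 8 h 54 min → rounds to 8 h 54 min
Total credited: 17 h 24 min.

17.40 hours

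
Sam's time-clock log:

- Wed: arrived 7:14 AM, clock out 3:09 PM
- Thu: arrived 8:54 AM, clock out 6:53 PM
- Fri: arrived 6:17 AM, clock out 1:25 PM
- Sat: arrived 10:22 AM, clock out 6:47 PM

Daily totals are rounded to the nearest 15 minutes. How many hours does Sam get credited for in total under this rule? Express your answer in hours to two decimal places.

Wed: 7:14 AM–3:09 PM = 7 h 55 min → rounds to 8 h 0 min
Thu: 8:54 AM–6:53 PM = 9 h 59 min → rounds to 10 h 0 min
Fri: 6:17 AM–1:25 PM = 7 h 8 min → rounds to 7 h 15 min
Sat: 10:22 AM–6:47 PM = 8 h 25 min → rounds to 8 h 30 min
Total credited: 33 h 45 min.

33.75 hours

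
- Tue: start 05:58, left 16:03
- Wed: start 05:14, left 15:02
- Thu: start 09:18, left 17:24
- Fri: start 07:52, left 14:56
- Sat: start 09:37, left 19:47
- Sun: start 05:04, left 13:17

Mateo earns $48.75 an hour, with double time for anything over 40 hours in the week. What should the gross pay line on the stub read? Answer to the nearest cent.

Tue: 05:58–16:03 = 10 h 5 min
Wed: 05:14–15:02 = 9 h 48 min
Thu: 09:18–17:24 = 8 h 6 min
Fri: 07:52–14:56 = 7 h 4 min
Sat: 09:37–19:47 = 10 h 10 min
Sun: 05:04–13:17 = 8 h 13 min
Total worked: 53 h 26 min = 3206 min.
Regular 40 h 0 min = 2400 min at $48.75/h; overtime 13 h 26 min = 806 min at $97.50/h.
Pay = (2400 × $48.75 + 806 × $97.50) ÷ 60 = $3259.75.

$3259.75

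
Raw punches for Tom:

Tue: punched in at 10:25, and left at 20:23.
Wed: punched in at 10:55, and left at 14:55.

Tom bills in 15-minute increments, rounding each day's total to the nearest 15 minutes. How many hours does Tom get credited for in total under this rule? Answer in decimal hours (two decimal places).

Tue: 10:25–20:23 = 9 h 58 min → rounds to 10 h 0 min
Wed: 10:55–14:55 = 4 h 0 min → rounds to 4 h 0 min
Total credited: 14 h 0 min.

14.00 hours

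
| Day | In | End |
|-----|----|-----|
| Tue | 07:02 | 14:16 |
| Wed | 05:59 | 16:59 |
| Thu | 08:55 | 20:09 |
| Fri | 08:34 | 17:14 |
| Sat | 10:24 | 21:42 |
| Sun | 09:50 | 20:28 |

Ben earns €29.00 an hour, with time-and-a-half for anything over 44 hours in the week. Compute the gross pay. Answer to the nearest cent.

Tue: 07:02–14:16 = 7 h 14 min
Wed: 05:59–16:59 = 11 h 0 min
Thu: 08:55–20:09 = 11 h 14 min
Fri: 08:34–17:14 = 8 h 40 min
Sat: 10:24–21:42 = 11 h 18 min
Sun: 09:50–20:28 = 10 h 38 min
Total worked: 60 h 4 min = 3604 min.
Regular 44 h 0 min = 2640 min at €29.00/h; overtime 16 h 4 min = 964 min at €43.50/h.
Pay = (2640 × €29.00 + 964 × €43.50) ÷ 60 = €1974.90.

€1974.90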